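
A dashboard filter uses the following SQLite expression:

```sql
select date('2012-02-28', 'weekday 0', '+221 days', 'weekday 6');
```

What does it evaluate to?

`weekday 0` advances to the next Sunday; 2012-02-28 is a Tuesday, so it moves forward to 2012-03-04.
Applying '+221 days' to 2012-03-04: counting 221 days forward gives 2012-10-11.
`weekday 6` advances to the next Saturday; 2012-10-11 is a Thursday, so it moves forward to 2012-10-13.

2012-10-13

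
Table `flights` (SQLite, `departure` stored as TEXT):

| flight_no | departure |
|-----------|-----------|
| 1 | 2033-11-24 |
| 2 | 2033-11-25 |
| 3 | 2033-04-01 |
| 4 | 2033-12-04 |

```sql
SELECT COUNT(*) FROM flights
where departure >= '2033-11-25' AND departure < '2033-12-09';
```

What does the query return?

2

Rows in [2033-11-25, 2033-12-09): 2033-11-25, 2033-12-04 → 2 rows.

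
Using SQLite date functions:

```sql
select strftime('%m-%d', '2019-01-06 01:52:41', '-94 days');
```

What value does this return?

First apply '-94 days': 2019-01-06 01:52:41 → 2018-10-04 01:52:41.
`%m-%d` extracts the month-day: 10-04.

10-04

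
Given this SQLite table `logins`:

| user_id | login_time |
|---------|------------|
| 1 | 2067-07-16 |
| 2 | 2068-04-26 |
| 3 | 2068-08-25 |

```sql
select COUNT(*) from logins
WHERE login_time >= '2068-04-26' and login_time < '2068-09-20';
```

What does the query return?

2

Rows in [2068-04-26, 2068-09-20): 2068-04-26, 2068-08-25 → 2 rows.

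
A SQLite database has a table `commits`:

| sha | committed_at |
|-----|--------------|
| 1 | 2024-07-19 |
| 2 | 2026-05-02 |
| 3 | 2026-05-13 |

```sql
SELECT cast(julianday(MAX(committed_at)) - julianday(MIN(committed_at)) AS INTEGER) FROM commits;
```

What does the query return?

MIN = 2024-07-19, MAX = 2026-05-13.
12 days remain in July 2024 after the 19th (31 − 19).
Full months from August 2024 through April 2026 contribute their day counts.
Then 13 days into May 2026.
Total: 12 + 31 + 30 + 31 + 30 + 31 + 31 + 28 + 31 + 30 + 31 + 30 + 31 + 31 + 30 + 31 + 30 + 31 + 31 + 28 + 31 + 30 + 13 = 663.

663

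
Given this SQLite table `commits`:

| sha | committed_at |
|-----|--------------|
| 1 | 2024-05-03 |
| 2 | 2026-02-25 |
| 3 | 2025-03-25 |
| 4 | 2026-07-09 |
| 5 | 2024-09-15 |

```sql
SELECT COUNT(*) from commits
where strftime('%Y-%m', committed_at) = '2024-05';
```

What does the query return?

Rows with year-month 2024-05: 2024-05-03 → 1.

1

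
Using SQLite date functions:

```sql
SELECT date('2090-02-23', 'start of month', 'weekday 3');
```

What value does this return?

2090-02-01

`start of month` rewinds 2090-02-23 to 2090-02-01.
`weekday 3` advances to the next Wednesday; 2090-02-01 is already a Wednesday, so it stays at 2090-02-01.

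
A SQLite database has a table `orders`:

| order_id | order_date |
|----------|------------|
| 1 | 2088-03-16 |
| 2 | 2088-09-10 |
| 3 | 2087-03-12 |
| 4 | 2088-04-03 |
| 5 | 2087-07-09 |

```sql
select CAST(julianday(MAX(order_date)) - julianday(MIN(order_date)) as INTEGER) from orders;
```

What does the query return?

MIN = 2087-03-12, MAX = 2088-09-10.
19 days remain in March 2087 after the 12th (31 − 12).
Full months from April 2087 through August 2088 contribute their day counts.
Then 10 days into September 2088.
Total: 19 + 30 + 31 + 30 + 31 + 31 + 30 + 31 + 30 + 31 + 31 + 29 + 31 + 30 + 31 + 30 + 31 + 31 + 10 = 548.

548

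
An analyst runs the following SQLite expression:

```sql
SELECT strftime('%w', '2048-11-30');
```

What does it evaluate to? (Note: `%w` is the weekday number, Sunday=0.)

1

2048-11-30 is a Monday; with Sunday=0 that is 1.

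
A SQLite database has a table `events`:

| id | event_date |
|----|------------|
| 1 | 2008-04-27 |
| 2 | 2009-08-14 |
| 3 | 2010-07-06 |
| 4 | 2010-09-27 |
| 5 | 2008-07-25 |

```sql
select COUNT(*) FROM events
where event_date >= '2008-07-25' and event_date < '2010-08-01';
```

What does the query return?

3

Rows in [2008-07-25, 2010-08-01): 2009-08-14, 2010-07-06, 2008-07-25 → 3 rows.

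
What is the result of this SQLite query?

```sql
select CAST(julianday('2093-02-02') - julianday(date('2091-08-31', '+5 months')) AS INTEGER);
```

Adding +5 months to 2091-08-31 gives 2092-01-31.
0 days remain in January 2092 after the 31st (31 − 31).
Full months from February 2092 through January 2093 contribute their day counts.
Then 2 days into February 2093.
Total: 0 + 29 + 31 + 30 + 31 + 30 + 31 + 31 + 30 + 31 + 30 + 31 + 31 + 2 = 368.

368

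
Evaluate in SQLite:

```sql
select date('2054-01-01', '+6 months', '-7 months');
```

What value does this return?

2053-12-01

Adding +6 months to 2054-01-01 gives 2054-07-01.
Adding -7 months to 2054-07-01 gives 2053-12-01.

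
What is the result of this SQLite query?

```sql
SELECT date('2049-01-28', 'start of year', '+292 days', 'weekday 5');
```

2049-10-22

`start of year` rewinds 2049-01-28 to 2049-01-01.
Applying '+292 days' to 2049-01-01: counting 292 days forward gives 2049-10-20.
`weekday 5` advances to the next Friday; 2049-10-20 is a Wednesday, so it moves forward to 2049-10-22.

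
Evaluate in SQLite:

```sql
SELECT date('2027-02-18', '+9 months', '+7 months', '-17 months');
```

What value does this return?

Adding +9 months to 2027-02-18 gives 2027-11-18.
Adding +7 months to 2027-11-18 gives 2028-06-18.
Adding -17 months to 2028-06-18 gives 2027-01-18.

2027-01-18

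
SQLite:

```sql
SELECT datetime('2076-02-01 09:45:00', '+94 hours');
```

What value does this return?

2076-02-05 07:45:00

+94 hours from 2076-02-01 09:45:00 is 2076-02-05 07:45:00 (crosses midnight).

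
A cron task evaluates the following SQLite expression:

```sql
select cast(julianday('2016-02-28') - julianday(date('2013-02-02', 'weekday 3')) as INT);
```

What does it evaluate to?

`weekday 3` advances to the next Wednesday; 2013-02-02 is a Saturday, so it moves forward to 2013-02-06.
22 days remain in February 2013 after the 6th (28 − 6).
Full months from March 2013 through January 2016 contribute their day counts.
Then 28 days into February 2016.
Total: 22 + 31 + 30 + 31 + 30 + 31 + 31 + 30 + 31 + 30 + 31 + 31 + 28 + 31 + 30 + 31 + 30 + 31 + 31 + 30 + 31 + 30 + 31 + 31 + 28 + 31 + 30 + 31 + 30 + 31 + 31 + 30 + 31 + 30 + 31 + 31 + 28 = 1117.

1117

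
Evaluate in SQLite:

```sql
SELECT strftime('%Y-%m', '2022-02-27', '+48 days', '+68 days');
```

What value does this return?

2022-06

First apply '+48 days', '+68 days': 2022-02-27 → 2022-06-23.
`%Y-%m` extracts the year-month: 2022-06.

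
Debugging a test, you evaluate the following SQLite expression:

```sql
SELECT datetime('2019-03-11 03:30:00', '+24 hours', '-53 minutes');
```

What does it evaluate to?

2019-03-12 02:37:00

+24 hours from 2019-03-11 03:30:00 is 2019-03-12 03:30:00 (crosses midnight).
-53 minutes from 2019-03-12 03:30:00 is 2019-03-12 02:37:00.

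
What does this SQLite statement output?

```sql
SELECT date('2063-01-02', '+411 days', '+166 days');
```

Applying '+411 days' to 2063-01-02: counting 411 days forward gives 2064-02-17.
Applying '+166 days' to 2064-02-17: counting 166 days forward gives 2064-08-01.

2064-08-01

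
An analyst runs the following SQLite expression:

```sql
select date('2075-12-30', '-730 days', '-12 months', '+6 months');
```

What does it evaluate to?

2073-06-30

Applying '-730 days' to 2075-12-30: counting 730 days back gives 2073-12-30.
Adding -12 months to 2073-12-30 gives 2072-12-30.
Adding +6 months to 2072-12-30 gives 2073-06-30.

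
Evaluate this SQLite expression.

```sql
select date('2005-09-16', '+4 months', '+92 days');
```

2006-04-18

Adding +4 months to 2005-09-16 gives 2006-01-16.
Applying '+92 days' to 2006-01-16: counting 92 days forward gives 2006-04-18.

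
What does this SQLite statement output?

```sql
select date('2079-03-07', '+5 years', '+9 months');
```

2084-12-07

Adding +5 years to 2079-03-07 gives 2084-03-07.
Adding +9 months to 2084-03-07 gives 2084-12-07.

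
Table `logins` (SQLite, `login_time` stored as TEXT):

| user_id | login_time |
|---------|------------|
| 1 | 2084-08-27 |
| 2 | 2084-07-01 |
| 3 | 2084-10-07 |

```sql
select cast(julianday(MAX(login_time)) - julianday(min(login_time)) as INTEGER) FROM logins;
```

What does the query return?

98

MIN = 2084-07-01, MAX = 2084-10-07.
30 days remain in July 2084 after the 1st (31 − 1).
August 2084: 31 days.
September 2084: 30 days.
Then 7 days into October 2084.
Total: 30 + 31 + 30 + 7 = 98.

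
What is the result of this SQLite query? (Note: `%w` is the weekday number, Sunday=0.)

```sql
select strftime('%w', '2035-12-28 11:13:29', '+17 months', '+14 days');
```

First apply '+17 months', '+14 days': 2035-12-28 11:13:29 → 2037-06-11 11:13:29.
2037-06-11 is a Thursday; with Sunday=0 that is 4.

4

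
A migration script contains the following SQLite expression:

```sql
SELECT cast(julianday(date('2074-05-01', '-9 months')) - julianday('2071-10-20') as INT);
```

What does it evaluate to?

Adding -9 months to 2074-05-01 gives 2073-08-01.
11 days remain in October 2071 after the 20th (31 − 20).
Full months from November 2071 through July 2073 contribute their day counts.
Then 1 day into August 2073.
Total: 11 + 30 + 31 + 31 + 29 + 31 + 30 + 31 + 30 + 31 + 31 + 30 + 31 + 30 + 31 + 31 + 28 + 31 + 30 + 31 + 30 + 31 + 1 = 651.

651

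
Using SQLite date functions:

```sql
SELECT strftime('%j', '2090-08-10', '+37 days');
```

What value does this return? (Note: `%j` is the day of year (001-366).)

First apply '+37 days': 2090-08-10 → 2090-09-16.
Day-of-year for 2090-09-16: days since 2090-01-01 inclusive = 259, zero-padded to 259.

259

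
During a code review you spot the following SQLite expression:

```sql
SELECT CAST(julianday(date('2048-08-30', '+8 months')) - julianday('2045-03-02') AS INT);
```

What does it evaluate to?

1520

Adding +8 months to 2048-08-30 gives 2049-04-30.
29 days remain in March 2045 after the 2nd (31 − 2).
Full months from April 2045 through March 2049 contribute their day counts.
Then 30 days into April 2049.
Total: 29 + 30 + 31 + 30 + 31 + 31 + 30 + 31 + 30 + 31 + 31 + 28 + 31 + 30 + 31 + 30 + 31 + 31 + 30 + 31 + 30 + 31 + 31 + 28 + 31 + 30 + 31 + 30 + 31 + 31 + 30 + 31 + 30 + 31 + 31 + 29 + 31 + 30 + 31 + 30 + 31 + 31 + 30 + 31 + 30 + 31 + 31 + 28 + 31 + 30 = 1520.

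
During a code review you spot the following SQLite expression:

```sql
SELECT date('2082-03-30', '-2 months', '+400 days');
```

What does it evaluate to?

Adding -2 months to 2082-03-30 gives 2082-01-30.
Applying '+400 days' to 2082-01-30: counting 400 days forward gives 2083-03-06.

2083-03-06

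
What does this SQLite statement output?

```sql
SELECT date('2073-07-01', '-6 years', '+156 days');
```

Adding -6 years to 2073-07-01 gives 2067-07-01.
Applying '+156 days' to 2067-07-01: counting 156 days forward gives 2067-12-04.

2067-12-04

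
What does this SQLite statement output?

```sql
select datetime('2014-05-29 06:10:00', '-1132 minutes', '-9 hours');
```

2014-05-28 02:18:00

1132 minutes = 18h 52m; -1132 minutes from 2014-05-29 06:10:00 is 2014-05-28 11:18:00 (crosses midnight).
-9 hours from 2014-05-28 11:18:00 is 2014-05-28 02:18:00.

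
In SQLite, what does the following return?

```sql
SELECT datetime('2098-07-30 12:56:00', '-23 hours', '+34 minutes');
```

2098-07-29 14:30:00

-23 hours from 2098-07-30 12:56:00 is 2098-07-29 13:56:00 (crosses midnight).
+34 minutes from 2098-07-29 13:56:00 is 2098-07-29 14:30:00.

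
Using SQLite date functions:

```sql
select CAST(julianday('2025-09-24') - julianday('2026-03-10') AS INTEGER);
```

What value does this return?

6 days remain in September 2025 after the 24th (30 − 24).
October 2025: 31 days.
November 2025: 30 days.
December 2025: 31 days.
January 2026: 31 days.
February 2026: 28 days.
Then 10 days into March 2026.
Total: 6 + 31 + 30 + 31 + 31 + 28 + 10 = 167.
The subtraction is earlier − later, so the result is −167 → -167.

-167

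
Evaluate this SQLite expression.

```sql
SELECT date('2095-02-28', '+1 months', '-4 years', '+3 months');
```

Adding +1 month to 2095-02-28 gives 2095-03-28.
Adding -4 years to 2095-03-28 gives 2091-03-28.
Adding +3 months to 2091-03-28 gives 2091-06-28.

2091-06-28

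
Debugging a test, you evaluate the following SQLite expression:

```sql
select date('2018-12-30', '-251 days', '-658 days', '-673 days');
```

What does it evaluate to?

Applying '-251 days' to 2018-12-30: counting 251 days back gives 2018-04-23.
Applying '-658 days' to 2018-04-23: counting 658 days back gives 2016-07-04.
Applying '-673 days' to 2016-07-04: counting 673 days back gives 2014-08-31.

2014-08-31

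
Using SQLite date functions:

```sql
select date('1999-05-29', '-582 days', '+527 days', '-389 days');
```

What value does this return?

1998-03-11

Applying '-582 days' to 1999-05-29: counting 582 days back gives 1997-10-24.
Applying '+527 days' to 1997-10-24: counting 527 days forward gives 1999-04-04.
Applying '-389 days' to 1999-04-04: counting 389 days back gives 1998-03-11.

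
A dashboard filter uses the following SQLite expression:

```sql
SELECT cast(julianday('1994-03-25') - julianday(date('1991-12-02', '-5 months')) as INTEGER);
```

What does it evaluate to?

997

Adding -5 months to 1991-12-02 gives 1991-07-02.
29 days remain in July 1991 after the 2nd (31 − 2).
Full months from August 1991 through February 1994 contribute their day counts.
Then 25 days into March 1994.
Total: 29 + 31 + 30 + 31 + 30 + 31 + 31 + 29 + 31 + 30 + 31 + 30 + 31 + 31 + 30 + 31 + 30 + 31 + 31 + 28 + 31 + 30 + 31 + 30 + 31 + 31 + 30 + 31 + 30 + 31 + 31 + 28 + 25 = 997.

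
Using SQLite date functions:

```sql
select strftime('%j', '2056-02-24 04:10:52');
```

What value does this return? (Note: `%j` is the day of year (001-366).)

055

Day-of-year for 2056-02-24: days since 2056-01-01 inclusive = 55, zero-padded to 055.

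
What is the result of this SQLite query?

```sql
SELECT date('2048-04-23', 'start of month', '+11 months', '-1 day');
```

2049-02-28

`start of month` rewinds 2048-04-23 to 2048-04-01.
Adding +11 months to 2048-04-01 gives 2049-03-01.
Going back 1 day from 2049-03-01 reaches 2049-02-28 (last day of February, 28 days).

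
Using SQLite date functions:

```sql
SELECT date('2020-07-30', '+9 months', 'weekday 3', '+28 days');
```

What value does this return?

2021-06-02

Adding +9 months to 2020-07-30 gives 2021-04-30.
`weekday 3` advances to the next Wednesday; 2021-04-30 is a Friday, so it moves forward to 2021-05-05.
May 2021 has 31 days; 26 remain after the 5th, so 27 days reach 2021-06-01.
Advancing 1 more day within June lands on 2021-06-02.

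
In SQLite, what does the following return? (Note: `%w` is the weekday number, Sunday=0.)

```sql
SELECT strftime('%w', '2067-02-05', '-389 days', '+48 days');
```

First apply '-389 days', '+48 days': 2067-02-05 → 2066-03-01.
2066-03-01 is a Monday; with Sunday=0 that is 1.

1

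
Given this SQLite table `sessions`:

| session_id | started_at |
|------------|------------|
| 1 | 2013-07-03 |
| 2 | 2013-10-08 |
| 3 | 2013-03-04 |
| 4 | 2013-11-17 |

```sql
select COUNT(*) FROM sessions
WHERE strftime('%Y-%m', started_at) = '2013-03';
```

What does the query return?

Rows with year-month 2013-03: 2013-03-04 → 1.

1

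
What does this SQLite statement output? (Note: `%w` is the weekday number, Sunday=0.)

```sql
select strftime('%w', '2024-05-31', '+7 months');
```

2

First apply '+7 months': 2024-05-31 → 2024-12-31.
2024-12-31 is a Tuesday; with Sunday=0 that is 2.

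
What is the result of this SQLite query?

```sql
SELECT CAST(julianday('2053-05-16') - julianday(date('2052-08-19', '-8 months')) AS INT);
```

Adding -8 months to 2052-08-19 gives 2051-12-19.
12 days remain in December 2051 after the 19th (31 − 19).
Full months from January 2052 through April 2053 contribute their day counts.
Then 16 days into May 2053.
Total: 12 + 31 + 29 + 31 + 30 + 31 + 30 + 31 + 31 + 30 + 31 + 30 + 31 + 31 + 28 + 31 + 30 + 16 = 514.

514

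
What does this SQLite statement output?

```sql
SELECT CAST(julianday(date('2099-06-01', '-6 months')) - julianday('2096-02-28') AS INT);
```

1007

Adding -6 months to 2099-06-01 gives 2098-12-01.
1 day remains in February 2096 after the 28th (29 − 28).
Full months from March 2096 through November 2098 contribute their day counts.
Then 1 day into December 2098.
Total: 1 + 31 + 30 + 31 + 30 + 31 + 31 + 30 + 31 + 30 + 31 + 31 + 28 + 31 + 30 + 31 + 30 + 31 + 31 + 30 + 31 + 30 + 31 + 31 + 28 + 31 + 30 + 31 + 30 + 31 + 31 + 30 + 31 + 30 + 1 = 1007.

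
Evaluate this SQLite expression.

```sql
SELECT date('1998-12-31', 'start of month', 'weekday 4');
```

1998-12-03

`start of month` rewinds 1998-12-31 to 1998-12-01.
`weekday 4` advances to the next Thursday; 1998-12-01 is a Tuesday, so it moves forward to 1998-12-03.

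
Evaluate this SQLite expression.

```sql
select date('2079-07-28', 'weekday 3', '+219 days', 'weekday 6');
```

2080-03-09

`weekday 3` advances to the next Wednesday; 2079-07-28 is a Friday, so it moves forward to 2079-08-02.
Applying '+219 days' to 2079-08-02: counting 219 days forward gives 2080-03-08.
`weekday 6` advances to the next Saturday; 2080-03-08 is a Friday, so it moves forward to 2080-03-09.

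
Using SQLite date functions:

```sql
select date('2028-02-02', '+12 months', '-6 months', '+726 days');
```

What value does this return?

2030-07-29

Adding +12 months to 2028-02-02 gives 2029-02-02.
Adding -6 months to 2029-02-02 gives 2028-08-02.
Applying '+726 days' to 2028-08-02: counting 726 days forward gives 2030-07-29.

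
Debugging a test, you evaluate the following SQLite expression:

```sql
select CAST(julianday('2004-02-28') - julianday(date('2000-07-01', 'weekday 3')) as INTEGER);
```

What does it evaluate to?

`weekday 3` advances to the next Wednesday; 2000-07-01 is a Saturday, so it moves forward to 2000-07-05.
26 days remain in July 2000 after the 5th (31 − 5).
Full months from August 2000 through January 2004 contribute their day counts.
Then 28 days into February 2004.
Total: 26 + 31 + 30 + 31 + 30 + 31 + 31 + 28 + 31 + 30 + 31 + 30 + 31 + 31 + 30 + 31 + 30 + 31 + 31 + 28 + 31 + 30 + 31 + 30 + 31 + 31 + 30 + 31 + 30 + 31 + 31 + 28 + 31 + 30 + 31 + 30 + 31 + 31 + 30 + 31 + 30 + 31 + 31 + 28 = 1333.

1333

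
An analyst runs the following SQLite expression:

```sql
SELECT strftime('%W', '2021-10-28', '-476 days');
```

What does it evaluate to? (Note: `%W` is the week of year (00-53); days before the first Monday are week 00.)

27

First apply '-476 days': 2021-10-28 → 2020-07-09.
2020-07-09 is a Thursday. SQLite's %W counts Mondays since the year started; the result is 27.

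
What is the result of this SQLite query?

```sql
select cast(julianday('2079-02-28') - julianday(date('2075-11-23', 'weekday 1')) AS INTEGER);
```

1191

`weekday 1` advances to the next Monday; 2075-11-23 is a Saturday, so it moves forward to 2075-11-25.
5 days remain in November 2075 after the 25th (30 − 25).
Full months from December 2075 through January 2079 contribute their day counts.
Then 28 days into February 2079.
Total: 5 + 31 + 31 + 29 + 31 + 30 + 31 + 30 + 31 + 31 + 30 + 31 + 30 + 31 + 31 + 28 + 31 + 30 + 31 + 30 + 31 + 31 + 30 + 31 + 30 + 31 + 31 + 28 + 31 + 30 + 31 + 30 + 31 + 31 + 30 + 31 + 30 + 31 + 31 + 28 = 1191.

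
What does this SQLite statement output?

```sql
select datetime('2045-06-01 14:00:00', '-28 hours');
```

2045-05-31 10:00:00

-28 hours from 2045-06-01 14:00:00 is 2045-05-31 10:00:00 (crosses midnight).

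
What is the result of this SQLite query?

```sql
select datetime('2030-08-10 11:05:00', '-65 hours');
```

-65 hours from 2030-08-10 11:05:00 is 2030-08-07 18:05:00 (crosses midnight).

2030-08-07 18:05:00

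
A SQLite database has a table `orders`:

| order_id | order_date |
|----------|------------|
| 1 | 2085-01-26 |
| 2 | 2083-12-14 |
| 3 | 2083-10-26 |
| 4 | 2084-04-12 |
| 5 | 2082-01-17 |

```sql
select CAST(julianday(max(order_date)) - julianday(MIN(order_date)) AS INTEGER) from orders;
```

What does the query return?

1105

MIN = 2082-01-17, MAX = 2085-01-26.
14 days remain in January 2082 after the 17th (31 − 17).
Full months from February 2082 through December 2084 contribute their day counts.
Then 26 days into January 2085.
Total: 14 + 28 + 31 + 30 + 31 + 30 + 31 + 31 + 30 + 31 + 30 + 31 + 31 + 28 + 31 + 30 + 31 + 30 + 31 + 31 + 30 + 31 + 30 + 31 + 31 + 29 + 31 + 30 + 31 + 30 + 31 + 31 + 30 + 31 + 30 + 31 + 26 = 1105.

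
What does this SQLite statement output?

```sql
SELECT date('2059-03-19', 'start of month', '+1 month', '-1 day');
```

2059-03-31

`start of month` rewinds 2059-03-19 to 2059-03-01.
Adding +1 month to 2059-03-01 gives 2059-04-01.
Going back 1 day from 2059-04-01 reaches 2059-03-31 (last day of March, 31 days).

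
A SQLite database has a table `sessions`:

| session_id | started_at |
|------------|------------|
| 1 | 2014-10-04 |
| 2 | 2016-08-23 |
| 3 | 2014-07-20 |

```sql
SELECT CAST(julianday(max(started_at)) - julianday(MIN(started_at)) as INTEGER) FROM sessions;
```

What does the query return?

765

MIN = 2014-07-20, MAX = 2016-08-23.
11 days remain in July 2014 after the 20th (31 − 20).
Full months from August 2014 through July 2016 contribute their day counts.
Then 23 days into August 2016.
Total: 11 + 31 + 30 + 31 + 30 + 31 + 31 + 28 + 31 + 30 + 31 + 30 + 31 + 31 + 30 + 31 + 30 + 31 + 31 + 29 + 31 + 30 + 31 + 30 + 31 + 23 = 765.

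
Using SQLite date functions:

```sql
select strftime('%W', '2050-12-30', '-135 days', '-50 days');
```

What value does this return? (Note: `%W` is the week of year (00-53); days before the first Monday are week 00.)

First apply '-135 days', '-50 days': 2050-12-30 → 2050-06-28.
2050-06-28 is a Tuesday. SQLite's %W counts Mondays since the year started; the result is 26.

26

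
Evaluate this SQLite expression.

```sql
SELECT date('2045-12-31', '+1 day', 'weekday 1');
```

2046-01-01

December 2045 has 31 days; 0 remain after the 31st, so 1 days reach 2046-01-01.
`weekday 1` advances to the next Monday; 2046-01-01 is already a Monday, so it stays at 2046-01-01.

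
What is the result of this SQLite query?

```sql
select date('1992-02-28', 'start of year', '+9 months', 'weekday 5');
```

`start of year` rewinds 1992-02-28 to 1992-01-01.
Adding +9 months to 1992-01-01 gives 1992-10-01.
`weekday 5` advances to the next Friday; 1992-10-01 is a Thursday, so it moves forward to 1992-10-02.

1992-10-02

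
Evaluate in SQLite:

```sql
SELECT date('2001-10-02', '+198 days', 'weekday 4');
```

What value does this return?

2002-04-18

Applying '+198 days' to 2001-10-02: counting 198 days forward gives 2002-04-18.
`weekday 4` advances to the next Thursday; 2002-04-18 is already a Thursday, so it stays at 2002-04-18.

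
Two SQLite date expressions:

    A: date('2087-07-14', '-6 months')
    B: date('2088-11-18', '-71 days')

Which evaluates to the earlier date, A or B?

A

A = 2087-01-14.
B = 2088-09-08.
A is earlier.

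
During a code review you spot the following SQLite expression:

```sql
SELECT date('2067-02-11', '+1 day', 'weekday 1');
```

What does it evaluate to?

2067-02-14

Advancing 1 more day within February lands on 2067-02-12.
`weekday 1` advances to the next Monday; 2067-02-12 is a Saturday, so it moves forward to 2067-02-14.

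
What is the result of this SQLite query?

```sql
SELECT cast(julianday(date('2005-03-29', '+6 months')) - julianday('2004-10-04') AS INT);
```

360

Adding +6 months to 2005-03-29 gives 2005-09-29.
27 days remain in October 2004 after the 4th (31 − 4).
Full months from November 2004 through August 2005 contribute their day counts.
Then 29 days into September 2005.
Total: 27 + 30 + 31 + 31 + 28 + 31 + 30 + 31 + 30 + 31 + 31 + 29 = 360.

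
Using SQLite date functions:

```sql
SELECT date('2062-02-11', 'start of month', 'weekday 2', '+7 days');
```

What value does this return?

2062-02-14

`start of month` rewinds 2062-02-11 to 2062-02-01.
`weekday 2` advances to the next Tuesday; 2062-02-01 is a Wednesday, so it moves forward to 2062-02-07.
Advancing 7 more days within February lands on 2062-02-14.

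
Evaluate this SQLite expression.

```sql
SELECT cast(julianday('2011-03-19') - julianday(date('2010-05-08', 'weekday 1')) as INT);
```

313

`weekday 1` advances to the next Monday; 2010-05-08 is a Saturday, so it moves forward to 2010-05-10.
21 days remain in May 2010 after the 10th (31 − 10).
Full months from June 2010 through February 2011 contribute their day counts.
Then 19 days into March 2011.
Total: 21 + 30 + 31 + 31 + 30 + 31 + 30 + 31 + 31 + 28 + 19 = 313.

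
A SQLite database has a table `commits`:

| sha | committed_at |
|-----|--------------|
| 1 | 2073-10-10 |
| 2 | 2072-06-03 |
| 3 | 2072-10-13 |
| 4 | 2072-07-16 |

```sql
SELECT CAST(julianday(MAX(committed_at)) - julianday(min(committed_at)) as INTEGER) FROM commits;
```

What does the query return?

MIN = 2072-06-03, MAX = 2073-10-10.
27 days remain in June 2072 after the 3rd (30 − 3).
Full months from July 2072 through September 2073 contribute their day counts.
Then 10 days into October 2073.
Total: 27 + 31 + 31 + 30 + 31 + 30 + 31 + 31 + 28 + 31 + 30 + 31 + 30 + 31 + 31 + 30 + 10 = 494.

494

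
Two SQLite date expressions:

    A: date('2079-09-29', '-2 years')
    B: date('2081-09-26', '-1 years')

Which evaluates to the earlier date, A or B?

A = 2077-09-29.
B = 2080-09-26.
A is earlier.

A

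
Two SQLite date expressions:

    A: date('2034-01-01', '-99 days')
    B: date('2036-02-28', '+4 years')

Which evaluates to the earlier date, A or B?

A

A = 2033-09-24.
B = 2040-02-28.
A is earlier.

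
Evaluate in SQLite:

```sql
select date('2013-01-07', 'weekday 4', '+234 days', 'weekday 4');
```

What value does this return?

`weekday 4` advances to the next Thursday; 2013-01-07 is a Monday, so it moves forward to 2013-01-10.
Applying '+234 days' to 2013-01-10: counting 234 days forward gives 2013-09-01.
`weekday 4` advances to the next Thursday; 2013-09-01 is a Sunday, so it moves forward to 2013-09-05.

2013-09-05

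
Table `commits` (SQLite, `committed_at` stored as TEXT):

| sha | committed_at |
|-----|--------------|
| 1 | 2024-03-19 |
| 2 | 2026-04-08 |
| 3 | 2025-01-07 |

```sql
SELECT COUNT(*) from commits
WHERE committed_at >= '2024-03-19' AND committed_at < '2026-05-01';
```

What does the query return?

3

Rows in [2024-03-19, 2026-05-01): 2024-03-19, 2026-04-08, 2025-01-07 → 3 rows.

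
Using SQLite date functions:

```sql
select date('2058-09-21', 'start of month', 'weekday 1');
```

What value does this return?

`start of month` rewinds 2058-09-21 to 2058-09-01.
`weekday 1` advances to the next Monday; 2058-09-01 is a Sunday, so it moves forward to 2058-09-02.

2058-09-02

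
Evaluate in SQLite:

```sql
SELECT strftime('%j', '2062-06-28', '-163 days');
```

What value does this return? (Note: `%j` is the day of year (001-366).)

First apply '-163 days': 2062-06-28 → 2062-01-16.
Day-of-year for 2062-01-16: days since 2062-01-01 inclusive = 16, zero-padded to 016.

016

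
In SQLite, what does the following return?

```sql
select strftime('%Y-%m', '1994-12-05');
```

`%Y-%m` extracts the year-month: 1994-12.

1994-12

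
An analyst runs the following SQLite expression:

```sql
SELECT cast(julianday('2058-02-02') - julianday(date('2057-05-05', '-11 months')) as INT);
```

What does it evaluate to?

607

Adding -11 months to 2057-05-05 gives 2056-06-05.
25 days remain in June 2056 after the 5th (30 − 5).
Full months from July 2056 through January 2058 contribute their day counts.
Then 2 days into February 2058.
Total: 25 + 31 + 31 + 30 + 31 + 30 + 31 + 31 + 28 + 31 + 30 + 31 + 30 + 31 + 31 + 30 + 31 + 30 + 31 + 31 + 2 = 607.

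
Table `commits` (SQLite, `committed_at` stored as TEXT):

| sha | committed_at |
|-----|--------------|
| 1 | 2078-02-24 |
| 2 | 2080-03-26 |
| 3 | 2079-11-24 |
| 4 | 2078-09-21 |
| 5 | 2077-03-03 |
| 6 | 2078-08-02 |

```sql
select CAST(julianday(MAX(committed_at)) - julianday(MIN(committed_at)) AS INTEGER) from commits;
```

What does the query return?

1119

MIN = 2077-03-03, MAX = 2080-03-26.
28 days remain in March 2077 after the 3rd (31 − 3).
Full months from April 2077 through February 2080 contribute their day counts.
Then 26 days into March 2080.
Total: 28 + 30 + 31 + 30 + 31 + 31 + 30 + 31 + 30 + 31 + 31 + 28 + 31 + 30 + 31 + 30 + 31 + 31 + 30 + 31 + 30 + 31 + 31 + 28 + 31 + 30 + 31 + 30 + 31 + 31 + 30 + 31 + 30 + 31 + 31 + 29 + 26 = 1119.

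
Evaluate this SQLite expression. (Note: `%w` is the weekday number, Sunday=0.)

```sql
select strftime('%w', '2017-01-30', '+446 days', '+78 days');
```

First apply '+446 days', '+78 days': 2017-01-30 → 2018-07-08.
2018-07-08 is a Sunday; with Sunday=0 that is 0.

0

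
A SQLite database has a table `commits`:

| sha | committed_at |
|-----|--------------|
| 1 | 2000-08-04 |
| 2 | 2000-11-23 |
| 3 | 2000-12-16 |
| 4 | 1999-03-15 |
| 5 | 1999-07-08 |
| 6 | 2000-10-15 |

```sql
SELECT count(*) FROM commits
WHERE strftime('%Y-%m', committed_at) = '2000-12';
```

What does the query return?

Rows with year-month 2000-12: 2000-12-16 → 1.

1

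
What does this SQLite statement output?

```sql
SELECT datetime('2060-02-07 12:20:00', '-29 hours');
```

-29 hours from 2060-02-07 12:20:00 is 2060-02-06 07:20:00 (crosses midnight).

2060-02-06 07:20:00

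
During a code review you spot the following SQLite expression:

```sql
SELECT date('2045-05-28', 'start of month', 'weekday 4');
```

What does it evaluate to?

2045-05-04

`start of month` rewinds 2045-05-28 to 2045-05-01.
`weekday 4` advances to the next Thursday; 2045-05-01 is a Monday, so it moves forward to 2045-05-04.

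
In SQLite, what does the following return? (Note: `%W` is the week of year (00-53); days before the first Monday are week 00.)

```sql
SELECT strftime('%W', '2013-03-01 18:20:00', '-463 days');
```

47

First apply '-463 days': 2013-03-01 18:20:00 → 2011-11-24 18:20:00.
2011-11-24 is a Thursday. SQLite's %W counts Mondays since the year started; the result is 47.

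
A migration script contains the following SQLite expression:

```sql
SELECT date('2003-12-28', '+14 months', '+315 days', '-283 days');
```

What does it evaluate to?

Adding +14 months to 2003-12-28 gives 2005-02-28.
Applying '+315 days' to 2005-02-28: counting 315 days forward gives 2006-01-09.
Applying '-283 days' to 2006-01-09: counting 283 days back gives 2005-04-01.

2005-04-01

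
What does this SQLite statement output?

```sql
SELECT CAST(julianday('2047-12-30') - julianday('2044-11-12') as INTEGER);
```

1143

18 days remain in November 2044 after the 12th (30 − 12).
Full months from December 2044 through November 2047 contribute their day counts.
Then 30 days into December 2047.
Total: 18 + 31 + 31 + 28 + 31 + 30 + 31 + 30 + 31 + 31 + 30 + 31 + 30 + 31 + 31 + 28 + 31 + 30 + 31 + 30 + 31 + 31 + 30 + 31 + 30 + 31 + 31 + 28 + 31 + 30 + 31 + 30 + 31 + 31 + 30 + 31 + 30 + 30 = 1143.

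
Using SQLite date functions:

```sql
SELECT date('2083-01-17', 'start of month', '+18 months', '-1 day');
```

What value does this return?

`start of month` rewinds 2083-01-17 to 2083-01-01.
Adding +18 months to 2083-01-01 gives 2084-07-01.
Going back 1 day from 2084-07-01 reaches 2084-06-30 (last day of June, 30 days).

2084-06-30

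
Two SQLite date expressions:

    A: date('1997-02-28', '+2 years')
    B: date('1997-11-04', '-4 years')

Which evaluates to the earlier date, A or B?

B

A = 1999-02-28.
B = 1993-11-04.
B is earlier.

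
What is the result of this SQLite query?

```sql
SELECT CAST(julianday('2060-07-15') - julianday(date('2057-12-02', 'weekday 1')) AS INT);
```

`weekday 1` advances to the next Monday; 2057-12-02 is a Sunday, so it moves forward to 2057-12-03.
28 days remain in December 2057 after the 3rd (31 − 3).
Full months from January 2058 through June 2060 contribute their day counts.
Then 15 days into July 2060.
Total: 28 + 31 + 28 + 31 + 30 + 31 + 30 + 31 + 31 + 30 + 31 + 30 + 31 + 31 + 28 + 31 + 30 + 31 + 30 + 31 + 31 + 30 + 31 + 30 + 31 + 31 + 29 + 31 + 30 + 31 + 30 + 15 = 955.

955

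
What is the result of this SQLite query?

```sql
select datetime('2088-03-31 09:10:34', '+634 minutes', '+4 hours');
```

634 minutes = 10h 34m; +634 minutes from 2088-03-31 09:10:34 is 2088-03-31 19:44:34.
+4 hours from 2088-03-31 19:44:34 is 2088-03-31 23:44:34.

2088-03-31 23:44:34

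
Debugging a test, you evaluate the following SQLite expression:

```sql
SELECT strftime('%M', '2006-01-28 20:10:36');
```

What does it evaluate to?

`%M` extracts the 2-digit minute: 10.

10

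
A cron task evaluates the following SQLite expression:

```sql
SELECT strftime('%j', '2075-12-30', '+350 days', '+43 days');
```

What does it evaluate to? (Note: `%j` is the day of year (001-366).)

First apply '+350 days', '+43 days': 2075-12-30 → 2077-01-26.
Day-of-year for 2077-01-26: days since 2077-01-01 inclusive = 26, zero-padded to 026.

026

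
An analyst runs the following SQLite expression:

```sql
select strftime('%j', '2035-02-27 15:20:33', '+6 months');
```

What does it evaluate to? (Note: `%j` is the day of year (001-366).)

239

First apply '+6 months': 2035-02-27 15:20:33 → 2035-08-27 15:20:33.
Day-of-year for 2035-08-27: days since 2035-01-01 inclusive = 239, zero-padded to 239.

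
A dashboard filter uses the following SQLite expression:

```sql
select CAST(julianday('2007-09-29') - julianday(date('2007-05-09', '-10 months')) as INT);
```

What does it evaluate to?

Adding -10 months to 2007-05-09 gives 2006-07-09.
22 days remain in July 2006 after the 9th (31 − 9).
Full months from August 2006 through August 2007 contribute their day counts.
Then 29 days into September 2007.
Total: 22 + 31 + 30 + 31 + 30 + 31 + 31 + 28 + 31 + 30 + 31 + 30 + 31 + 31 + 29 = 447.

447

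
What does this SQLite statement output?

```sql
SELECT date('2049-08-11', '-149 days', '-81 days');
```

2048-12-24

Applying '-149 days' to 2049-08-11: counting 149 days back gives 2049-03-15.
Applying '-81 days' to 2049-03-15: counting 81 days back gives 2048-12-24.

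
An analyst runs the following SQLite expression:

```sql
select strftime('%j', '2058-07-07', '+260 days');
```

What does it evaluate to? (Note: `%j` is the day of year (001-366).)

083

First apply '+260 days': 2058-07-07 → 2059-03-24.
Day-of-year for 2059-03-24: days since 2059-01-01 inclusive = 83, zero-padded to 083.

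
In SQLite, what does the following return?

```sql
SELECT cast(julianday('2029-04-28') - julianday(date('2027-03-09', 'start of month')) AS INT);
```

789

`start of month` rewinds 2027-03-09 to 2027-03-01.
30 days remain in March 2027 after the 1st (31 − 1).
Full months from April 2027 through March 2029 contribute their day counts.
Then 28 days into April 2029.
Total: 30 + 30 + 31 + 30 + 31 + 31 + 30 + 31 + 30 + 31 + 31 + 29 + 31 + 30 + 31 + 30 + 31 + 31 + 30 + 31 + 30 + 31 + 31 + 28 + 31 + 28 = 789.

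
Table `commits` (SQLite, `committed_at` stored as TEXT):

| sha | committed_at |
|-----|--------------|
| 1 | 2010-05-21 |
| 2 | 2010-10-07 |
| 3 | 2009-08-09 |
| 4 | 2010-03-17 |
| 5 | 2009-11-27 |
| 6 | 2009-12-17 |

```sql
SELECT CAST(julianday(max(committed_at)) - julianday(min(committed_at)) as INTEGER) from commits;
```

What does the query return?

MIN = 2009-08-09, MAX = 2010-10-07.
22 days remain in August 2009 after the 9th (31 − 9).
Full months from September 2009 through September 2010 contribute their day counts.
Then 7 days into October 2010.
Total: 22 + 30 + 31 + 30 + 31 + 31 + 28 + 31 + 30 + 31 + 30 + 31 + 31 + 30 + 7 = 424.

424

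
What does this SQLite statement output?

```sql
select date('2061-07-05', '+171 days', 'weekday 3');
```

2061-12-28

Applying '+171 days' to 2061-07-05: counting 171 days forward gives 2061-12-23.
`weekday 3` advances to the next Wednesday; 2061-12-23 is a Friday, so it moves forward to 2061-12-28.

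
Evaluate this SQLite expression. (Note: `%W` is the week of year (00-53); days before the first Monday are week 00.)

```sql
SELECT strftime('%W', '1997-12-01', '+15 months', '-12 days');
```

First apply '+15 months', '-12 days': 1997-12-01 → 1999-02-17.
1999-02-17 is a Wednesday. SQLite's %W counts Mondays since the year started; the result is 07.

07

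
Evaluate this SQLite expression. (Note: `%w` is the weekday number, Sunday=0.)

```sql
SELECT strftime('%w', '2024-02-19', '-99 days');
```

0

First apply '-99 days': 2024-02-19 → 2023-11-12.
2023-11-12 is a Sunday; with Sunday=0 that is 0.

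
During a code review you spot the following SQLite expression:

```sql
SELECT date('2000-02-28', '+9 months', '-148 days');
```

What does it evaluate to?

Adding +9 months to 2000-02-28 gives 2000-11-28.
Applying '-148 days' to 2000-11-28: counting 148 days back gives 2000-07-03.

2000-07-03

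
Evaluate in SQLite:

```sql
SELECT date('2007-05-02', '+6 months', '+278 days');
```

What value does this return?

2008-08-06

Adding +6 months to 2007-05-02 gives 2007-11-02.
Applying '+278 days' to 2007-11-02: counting 278 days forward gives 2008-08-06.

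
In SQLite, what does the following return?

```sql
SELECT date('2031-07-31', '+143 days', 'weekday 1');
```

2031-12-22

Applying '+143 days' to 2031-07-31: counting 143 days forward gives 2031-12-21.
`weekday 1` advances to the next Monday; 2031-12-21 is a Sunday, so it moves forward to 2031-12-22.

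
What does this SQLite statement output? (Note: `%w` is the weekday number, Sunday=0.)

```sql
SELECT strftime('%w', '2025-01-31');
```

5

2025-01-31 is a Friday; with Sunday=0 that is 5.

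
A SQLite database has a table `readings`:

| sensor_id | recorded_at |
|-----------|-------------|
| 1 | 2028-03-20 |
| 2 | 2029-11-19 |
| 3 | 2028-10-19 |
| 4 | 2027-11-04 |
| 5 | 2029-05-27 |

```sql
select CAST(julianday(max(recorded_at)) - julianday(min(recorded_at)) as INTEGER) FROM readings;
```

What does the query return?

746

MIN = 2027-11-04, MAX = 2029-11-19.
26 days remain in November 2027 after the 4th (30 − 4).
Full months from December 2027 through October 2029 contribute their day counts.
Then 19 days into November 2029.
Total: 26 + 31 + 31 + 29 + 31 + 30 + 31 + 30 + 31 + 31 + 30 + 31 + 30 + 31 + 31 + 28 + 31 + 30 + 31 + 30 + 31 + 31 + 30 + 31 + 19 = 746.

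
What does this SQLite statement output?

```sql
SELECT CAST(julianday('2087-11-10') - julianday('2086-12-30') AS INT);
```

1 day remains in December 2086 after the 30th (31 − 30).
Full months from January 2087 through October 2087 contribute their day counts.
Then 10 days into November 2087.
Total: 1 + 31 + 28 + 31 + 30 + 31 + 30 + 31 + 31 + 30 + 31 + 10 = 315.

315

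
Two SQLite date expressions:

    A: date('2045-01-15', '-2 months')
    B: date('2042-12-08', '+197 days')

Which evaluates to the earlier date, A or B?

B

A = 2044-11-15.
B = 2043-06-23.
B is earlier.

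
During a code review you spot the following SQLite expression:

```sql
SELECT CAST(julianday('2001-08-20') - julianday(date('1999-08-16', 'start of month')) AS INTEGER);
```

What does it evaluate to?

750

`start of month` rewinds 1999-08-16 to 1999-08-01.
30 days remain in August 1999 after the 1st (31 − 1).
Full months from September 1999 through July 2001 contribute their day counts.
Then 20 days into August 2001.
Total: 30 + 30 + 31 + 30 + 31 + 31 + 29 + 31 + 30 + 31 + 30 + 31 + 31 + 30 + 31 + 30 + 31 + 31 + 28 + 31 + 30 + 31 + 30 + 31 + 20 = 750.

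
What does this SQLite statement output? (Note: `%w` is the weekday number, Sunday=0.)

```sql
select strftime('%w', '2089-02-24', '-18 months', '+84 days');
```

First apply '-18 months', '+84 days': 2089-02-24 → 2087-11-16.
2087-11-16 is a Sunday; with Sunday=0 that is 0.

0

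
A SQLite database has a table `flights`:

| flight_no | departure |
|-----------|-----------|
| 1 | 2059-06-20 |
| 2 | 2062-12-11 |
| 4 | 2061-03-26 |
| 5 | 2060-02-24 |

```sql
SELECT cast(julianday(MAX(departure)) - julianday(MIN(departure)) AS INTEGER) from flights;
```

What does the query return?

MIN = 2059-06-20, MAX = 2062-12-11.
10 days remain in June 2059 after the 20th (30 − 20).
Full months from July 2059 through November 2062 contribute their day counts.
Then 11 days into December 2062.
Total: 10 + 31 + 31 + 30 + 31 + 30 + 31 + 31 + 29 + 31 + 30 + 31 + 30 + 31 + 31 + 30 + 31 + 30 + 31 + 31 + 28 + 31 + 30 + 31 + 30 + 31 + 31 + 30 + 31 + 30 + 31 + 31 + 28 + 31 + 30 + 31 + 30 + 31 + 31 + 30 + 31 + 30 + 11 = 1270.

1270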